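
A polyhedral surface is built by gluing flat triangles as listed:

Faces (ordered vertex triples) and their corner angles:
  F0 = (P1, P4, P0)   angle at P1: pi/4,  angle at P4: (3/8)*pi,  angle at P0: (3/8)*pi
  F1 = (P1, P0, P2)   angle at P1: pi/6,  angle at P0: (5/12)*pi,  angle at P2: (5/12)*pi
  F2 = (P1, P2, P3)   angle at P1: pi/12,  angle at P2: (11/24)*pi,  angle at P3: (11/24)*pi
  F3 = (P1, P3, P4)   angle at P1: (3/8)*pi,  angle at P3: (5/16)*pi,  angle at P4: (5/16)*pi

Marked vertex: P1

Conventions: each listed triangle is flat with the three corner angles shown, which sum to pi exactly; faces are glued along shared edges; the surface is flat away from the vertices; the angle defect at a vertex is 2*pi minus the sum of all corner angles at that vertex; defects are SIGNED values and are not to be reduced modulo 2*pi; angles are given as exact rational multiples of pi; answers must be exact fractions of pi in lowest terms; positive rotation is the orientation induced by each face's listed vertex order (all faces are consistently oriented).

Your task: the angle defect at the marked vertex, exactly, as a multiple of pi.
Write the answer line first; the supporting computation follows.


Answer: defect(P1) = (9/8)*pi

Sum of corner angles at P1: (7/8)*pi
defect = 2*pi - (7/8)*pi


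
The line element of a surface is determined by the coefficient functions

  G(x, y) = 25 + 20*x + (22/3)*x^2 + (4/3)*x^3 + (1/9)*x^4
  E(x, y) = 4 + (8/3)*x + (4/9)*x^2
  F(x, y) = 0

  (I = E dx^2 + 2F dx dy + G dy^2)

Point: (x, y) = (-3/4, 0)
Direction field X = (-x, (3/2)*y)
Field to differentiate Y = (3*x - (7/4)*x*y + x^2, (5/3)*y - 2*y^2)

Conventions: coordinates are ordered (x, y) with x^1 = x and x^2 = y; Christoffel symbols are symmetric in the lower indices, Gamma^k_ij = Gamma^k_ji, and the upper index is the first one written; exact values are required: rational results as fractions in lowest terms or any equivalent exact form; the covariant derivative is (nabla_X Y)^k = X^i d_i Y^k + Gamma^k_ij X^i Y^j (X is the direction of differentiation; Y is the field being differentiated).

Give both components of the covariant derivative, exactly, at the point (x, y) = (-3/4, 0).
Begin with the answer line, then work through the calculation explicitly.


Answer: (nabla_X Y)^x = 9/16, (nabla_X Y)^y = 0

E = 9/4, F = 0, G = 3481/256 at the point
E_x = 2, E_y = 0, F_x = 0, F_y = 0, G_x = 177/16, G_y = 0
EG - F^2 = 31329/1024;  g^inv = (1024/31329) * [[3481/256, 0], [0, 9/4]]
first-kind symbols [ij,l] = (1/2)(d_i g_jl + d_j g_il - d_l g_ij): [xx,x] = E_x/2 = 1, [xx,y] = F_x - E_y/2 = 0, [xy,x] = E_y/2 = 0, [xy,y] = G_x/2 = 177/32, [yy,x] = F_y - G_x/2 = -177/32, [yy,y] = G_y/2 = 0
Gamma^x_ij = (G*[ij,x] - F*[ij,y])/(EG - F^2), Gamma^y_ij = (E*[ij,y] - F*[ij,x])/(EG - F^2)
Gamma_xxx = 4/9, Gamma_xxy = 0, Gamma_xyy = -59/24, Gamma_yxx = 0, Gamma_yxy = 24/59, Gamma_yyy = 0
X = (3/4, 0), Y = (-27/16, 0) at the point


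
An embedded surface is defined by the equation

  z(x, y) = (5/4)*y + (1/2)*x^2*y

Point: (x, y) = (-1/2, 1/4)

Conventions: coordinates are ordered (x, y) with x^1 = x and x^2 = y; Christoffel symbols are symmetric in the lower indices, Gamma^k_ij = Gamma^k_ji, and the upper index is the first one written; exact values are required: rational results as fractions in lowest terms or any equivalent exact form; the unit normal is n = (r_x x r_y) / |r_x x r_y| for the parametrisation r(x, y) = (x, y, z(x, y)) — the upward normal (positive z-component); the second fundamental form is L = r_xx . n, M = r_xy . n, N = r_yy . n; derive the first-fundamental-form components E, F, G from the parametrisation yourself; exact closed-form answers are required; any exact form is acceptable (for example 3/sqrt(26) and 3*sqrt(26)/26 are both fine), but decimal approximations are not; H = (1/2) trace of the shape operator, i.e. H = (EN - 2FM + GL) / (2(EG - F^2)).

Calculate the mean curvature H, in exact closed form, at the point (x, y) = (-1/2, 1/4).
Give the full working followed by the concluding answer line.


z_x = -1/8, z_y = 11/8, z_xx = 1/4, z_xy = -1/2, z_yy = 0
E = 65/64, F = -11/64, G = 185/64; answer radicand W^2 = 93/32
unnormalised second-form numerators: l = 1/4, m = -1/2, n = 0; L = l/sqrt(93/32), and similarly M = m/sqrt(W^2), N = n/sqrt(W^2)
H = (E*n - 2*F*m + G*l) / (2*(EG - F^2)*sqrt(W^2)); E*n - 2*F*m + G*l = 141/256, EG - F^2 = 93/32, so H = (47/496)/sqrt(93/32)

Answer: H = 47*sqrt(186)/11532


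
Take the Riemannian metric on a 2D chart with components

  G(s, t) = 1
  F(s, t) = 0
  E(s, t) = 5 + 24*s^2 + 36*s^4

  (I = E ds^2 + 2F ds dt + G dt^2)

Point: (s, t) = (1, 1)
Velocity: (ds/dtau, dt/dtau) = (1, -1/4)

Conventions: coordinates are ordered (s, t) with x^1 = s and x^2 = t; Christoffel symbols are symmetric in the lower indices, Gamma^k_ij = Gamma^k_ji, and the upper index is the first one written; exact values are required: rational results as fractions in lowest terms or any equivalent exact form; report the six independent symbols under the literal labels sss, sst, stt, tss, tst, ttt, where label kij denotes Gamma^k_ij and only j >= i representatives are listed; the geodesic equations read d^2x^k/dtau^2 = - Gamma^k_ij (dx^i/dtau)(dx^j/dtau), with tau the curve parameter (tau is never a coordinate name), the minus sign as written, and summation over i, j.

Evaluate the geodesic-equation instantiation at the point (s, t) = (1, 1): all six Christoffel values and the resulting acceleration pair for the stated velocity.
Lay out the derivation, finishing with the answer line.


E = 65, F = 0, G = 1 at the point
E_s = 192, E_t = 0, F_s = 0, F_t = 0, G_s = 0, G_t = 0
EG - F^2 = 65;  g^inv = (1/65) * [[1, 0], [0, 65]]
first-kind symbols [ij,l] = (1/2)(d_i g_jl + d_j g_il - d_l g_ij): [ss,s] = E_s/2 = 96, [ss,t] = F_s - E_t/2 = 0, [st,s] = E_t/2 = 0, [st,t] = G_s/2 = 0, [tt,s] = F_t - G_s/2 = 0, [tt,t] = G_t/2 = 0
Gamma^s_ij = (G*[ij,s] - F*[ij,t])/(EG - F^2), Gamma^t_ij = (E*[ij,t] - F*[ij,s])/(EG - F^2)
Gamma_sss = 96/65, Gamma_sst = 0, Gamma_stt = 0, Gamma_tss = 0, Gamma_tst = 0, Gamma_ttt = 0
d^2s/dtau^2 = -(Gamma_sss*(1)^2 + 2*Gamma_sst*(1)*(-1/4) + Gamma_stt*(-1/4)^2) = -96/65
d^2t/dtau^2 = -(Gamma_tss*(1)^2 + 2*Gamma_tst*(1)*(-1/4) + Gamma_ttt*(-1/4)^2) = 0

Answer: Gamma_sss = 96/65, Gamma_sst = 0, Gamma_stt = 0, Gamma_tss = 0, Gamma_tst = 0, Gamma_ttt = 0; accelerations (d^2s/dtau^2, d^2t/dtau^2) = (-96/65, 0)


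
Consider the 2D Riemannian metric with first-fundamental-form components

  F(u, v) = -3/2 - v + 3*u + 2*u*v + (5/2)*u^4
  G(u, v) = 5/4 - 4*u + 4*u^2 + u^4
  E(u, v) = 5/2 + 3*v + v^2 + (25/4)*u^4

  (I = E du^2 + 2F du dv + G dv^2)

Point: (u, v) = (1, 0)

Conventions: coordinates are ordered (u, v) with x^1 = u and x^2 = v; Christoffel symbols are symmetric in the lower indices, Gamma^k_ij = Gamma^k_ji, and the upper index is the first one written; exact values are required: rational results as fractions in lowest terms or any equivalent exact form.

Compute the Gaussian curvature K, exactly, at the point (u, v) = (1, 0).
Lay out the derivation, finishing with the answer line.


E = 35/4, F = 4, G = 9/4, EG - F^2 = 59/16 at the point
E_u = 25, E_v = 3, F_u = 13, F_v = 1, G_u = 8, G_v = 0
E_vv = 2, F_uv = 2, G_uu = 20
K follows from Brioschi's formula, (det M1 - det M2)/(EG - F^2)^2.
M1 = [[-E_vv/2 + F_uv - G_uu/2, E_u/2, F_u - E_v/2], [F_v - G_u/2, E, F], [G_v/2, F, G]] = [[-9, 25/2, 23/2], [-3, 35/4, 4], [0, 4, 9/4]]; det M1 = -1389/16
M2 = [[0, E_v/2, G_u/2], [E_v/2, E, F], [G_u/2, F, G]] = [[0, 3/2, 4], [3/2, 35/4, 4], [4, 4, 9/4]]; det M2 = -1553/16
det M1 - det M2 = 41/4; K = 41/4 / (59/16)^2 = 2624/3481

Answer: K = 2624/3481


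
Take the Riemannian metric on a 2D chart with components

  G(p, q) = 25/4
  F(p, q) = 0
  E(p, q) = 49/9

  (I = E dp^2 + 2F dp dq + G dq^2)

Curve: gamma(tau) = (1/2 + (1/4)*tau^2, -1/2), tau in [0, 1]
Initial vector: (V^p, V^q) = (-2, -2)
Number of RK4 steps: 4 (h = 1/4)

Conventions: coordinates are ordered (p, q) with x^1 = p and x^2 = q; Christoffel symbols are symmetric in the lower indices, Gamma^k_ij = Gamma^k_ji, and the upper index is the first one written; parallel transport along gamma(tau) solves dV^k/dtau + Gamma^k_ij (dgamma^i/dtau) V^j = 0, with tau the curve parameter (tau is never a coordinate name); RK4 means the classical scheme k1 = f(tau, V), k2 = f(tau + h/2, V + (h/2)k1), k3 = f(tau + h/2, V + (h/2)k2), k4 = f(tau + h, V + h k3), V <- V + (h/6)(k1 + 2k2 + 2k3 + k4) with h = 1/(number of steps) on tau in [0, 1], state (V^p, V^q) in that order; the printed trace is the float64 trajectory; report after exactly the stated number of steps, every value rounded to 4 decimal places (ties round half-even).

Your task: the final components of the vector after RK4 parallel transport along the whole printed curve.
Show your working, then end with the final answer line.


gamma'(tau) = ((1/2)*tau, 0); f(tau, V)^k = -Gamma^k_ij(gamma(tau)) gamma'^i(tau) V^j; h = 1/4; intermediate values shown to 6 dp
curve data and Christoffel symbols at the stage parameters:
  tau = 0.000000: gamma = (0.500000, -0.500000), gamma' = (0.000000, 0.000000); Gamma_ppp = 0.000000, Gamma_ppq = 0.000000, Gamma_pqq = 0.000000, Gamma_qpp = 0.000000, Gamma_qpq = 0.000000, Gamma_qqq = 0.000000
  tau = 0.125000: gamma = (0.503906, -0.500000), gamma' = (0.062500, 0.000000); Gamma_ppp = 0.000000, Gamma_ppq = 0.000000, Gamma_pqq = 0.000000, Gamma_qpp = 0.000000, Gamma_qpq = 0.000000, Gamma_qqq = 0.000000
  tau = 0.250000: gamma = (0.515625, -0.500000), gamma' = (0.125000, 0.000000); Gamma_ppp = 0.000000, Gamma_ppq = 0.000000, Gamma_pqq = 0.000000, Gamma_qpp = 0.000000, Gamma_qpq = 0.000000, Gamma_qqq = 0.000000
  tau = 0.375000: gamma = (0.535156, -0.500000), gamma' = (0.187500, 0.000000); Gamma_ppp = 0.000000, Gamma_ppq = 0.000000, Gamma_pqq = 0.000000, Gamma_qpp = 0.000000, Gamma_qpq = 0.000000, Gamma_qqq = 0.000000
  tau = 0.500000: gamma = (0.562500, -0.500000), gamma' = (0.250000, 0.000000); Gamma_ppp = 0.000000, Gamma_ppq = 0.000000, Gamma_pqq = 0.000000, Gamma_qpp = 0.000000, Gamma_qpq = 0.000000, Gamma_qqq = 0.000000
  tau = 0.625000: gamma = (0.597656, -0.500000), gamma' = (0.312500, 0.000000); Gamma_ppp = 0.000000, Gamma_ppq = 0.000000, Gamma_pqq = 0.000000, Gamma_qpp = 0.000000, Gamma_qpq = 0.000000, Gamma_qqq = 0.000000
  tau = 0.750000: gamma = (0.640625, -0.500000), gamma' = (0.375000, 0.000000); Gamma_ppp = 0.000000, Gamma_ppq = 0.000000, Gamma_pqq = 0.000000, Gamma_qpp = 0.000000, Gamma_qpq = 0.000000, Gamma_qqq = 0.000000
  tau = 0.875000: gamma = (0.691406, -0.500000), gamma' = (0.437500, 0.000000); Gamma_ppp = 0.000000, Gamma_ppq = 0.000000, Gamma_pqq = 0.000000, Gamma_qpp = 0.000000, Gamma_qpq = 0.000000, Gamma_qqq = 0.000000
  tau = 1.000000: gamma = (0.750000, -0.500000), gamma' = (0.500000, 0.000000); Gamma_ppp = 0.000000, Gamma_ppq = 0.000000, Gamma_pqq = 0.000000, Gamma_qpp = 0.000000, Gamma_qpq = 0.000000, Gamma_qqq = 0.000000
step 0: V^p = -2.0000, V^q = -2.0000
step 1: k1 = (0.000000, 0.000000), k2 = (0.000000, 0.000000), k3 = (0.000000, 0.000000), k4 = (0.000000, 0.000000); V <- V + (h/6)(k1 + 2k2 + 2k3 + k4): V^p = -2.0000, V^q = -2.0000
step 2: k1 = (0.000000, 0.000000), k2 = (0.000000, 0.000000), k3 = (0.000000, 0.000000), k4 = (0.000000, 0.000000); V <- V + (h/6)(k1 + 2k2 + 2k3 + k4): V^p = -2.0000, V^q = -2.0000
step 3: k1 = (0.000000, 0.000000), k2 = (0.000000, 0.000000), k3 = (0.000000, 0.000000), k4 = (0.000000, 0.000000); V <- V + (h/6)(k1 + 2k2 + 2k3 + k4): V^p = -2.0000, V^q = -2.0000
step 4: k1 = (0.000000, 0.000000), k2 = (0.000000, 0.000000), k3 = (0.000000, 0.000000), k4 = (0.000000, 0.000000); V <- V + (h/6)(k1 + 2k2 + 2k3 + k4): V^p = -2.0000, V^q = -2.0000

Answer: V^p = -2.0000, V^q = -2.0000


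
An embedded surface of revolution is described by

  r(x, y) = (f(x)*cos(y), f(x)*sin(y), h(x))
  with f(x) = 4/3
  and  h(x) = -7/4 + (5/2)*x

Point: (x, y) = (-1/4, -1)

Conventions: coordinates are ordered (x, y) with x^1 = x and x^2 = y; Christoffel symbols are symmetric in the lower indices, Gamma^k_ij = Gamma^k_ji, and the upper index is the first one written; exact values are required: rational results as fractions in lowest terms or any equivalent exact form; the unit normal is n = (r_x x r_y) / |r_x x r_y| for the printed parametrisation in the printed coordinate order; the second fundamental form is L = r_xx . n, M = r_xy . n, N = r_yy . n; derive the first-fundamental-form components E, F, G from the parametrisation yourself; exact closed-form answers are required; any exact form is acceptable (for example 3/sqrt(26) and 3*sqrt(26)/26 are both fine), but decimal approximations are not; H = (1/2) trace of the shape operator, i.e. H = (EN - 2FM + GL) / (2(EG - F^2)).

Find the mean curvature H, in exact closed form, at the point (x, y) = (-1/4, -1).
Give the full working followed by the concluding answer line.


f = 4/3, f' = 0, f'' = 0, h' = 5/2, h'' = 0
E = 25/4, F = 0, G = 16/9; answer radicand W^2 = 25/4
unnormalised second-form numerators: l = 0, m = 0, n = 10/3; L = l/sqrt(25/4), and similarly M = m/sqrt(W^2), N = n/sqrt(W^2)
H = (E*n - 2*F*m + G*l) / (2*(EG - F^2)*sqrt(W^2)); E*n - 2*F*m + G*l = 125/6, EG - F^2 = 100/9, so H = (15/16)/sqrt(25/4)

Answer: H = 3/8


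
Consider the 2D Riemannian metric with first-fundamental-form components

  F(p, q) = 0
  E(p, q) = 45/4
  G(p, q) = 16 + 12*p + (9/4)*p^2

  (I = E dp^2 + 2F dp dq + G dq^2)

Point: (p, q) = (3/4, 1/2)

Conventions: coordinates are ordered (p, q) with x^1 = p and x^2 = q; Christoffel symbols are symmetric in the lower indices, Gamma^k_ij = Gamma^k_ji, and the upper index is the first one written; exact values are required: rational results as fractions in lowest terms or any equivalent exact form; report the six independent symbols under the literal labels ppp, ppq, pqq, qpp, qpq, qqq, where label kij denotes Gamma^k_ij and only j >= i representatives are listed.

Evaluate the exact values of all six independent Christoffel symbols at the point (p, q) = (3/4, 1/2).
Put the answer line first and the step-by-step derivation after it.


Answer: Gamma_ppp = 0, Gamma_ppq = 0, Gamma_pqq = -41/60, Gamma_qpp = 0, Gamma_qpq = 12/41, Gamma_qqq = 0

E = 45/4, F = 0, G = 1681/64 at the point
E_p = 0, E_q = 0, F_p = 0, F_q = 0, G_p = 123/8, G_q = 0
EG - F^2 = 75645/256;  g^inv = (256/75645) * [[1681/64, 0], [0, 45/4]]
first-kind symbols [ij,l] = (1/2)(d_i g_jl + d_j g_il - d_l g_ij): [pp,p] = E_p/2 = 0, [pp,q] = F_p - E_q/2 = 0, [pq,p] = E_q/2 = 0, [pq,q] = G_p/2 = 123/16, [qq,p] = F_q - G_p/2 = -123/16, [qq,q] = G_q/2 = 0
Gamma^p_ij = (G*[ij,p] - F*[ij,q])/(EG - F^2), Gamma^q_ij = (E*[ij,q] - F*[ij,p])/(EG - F^2)


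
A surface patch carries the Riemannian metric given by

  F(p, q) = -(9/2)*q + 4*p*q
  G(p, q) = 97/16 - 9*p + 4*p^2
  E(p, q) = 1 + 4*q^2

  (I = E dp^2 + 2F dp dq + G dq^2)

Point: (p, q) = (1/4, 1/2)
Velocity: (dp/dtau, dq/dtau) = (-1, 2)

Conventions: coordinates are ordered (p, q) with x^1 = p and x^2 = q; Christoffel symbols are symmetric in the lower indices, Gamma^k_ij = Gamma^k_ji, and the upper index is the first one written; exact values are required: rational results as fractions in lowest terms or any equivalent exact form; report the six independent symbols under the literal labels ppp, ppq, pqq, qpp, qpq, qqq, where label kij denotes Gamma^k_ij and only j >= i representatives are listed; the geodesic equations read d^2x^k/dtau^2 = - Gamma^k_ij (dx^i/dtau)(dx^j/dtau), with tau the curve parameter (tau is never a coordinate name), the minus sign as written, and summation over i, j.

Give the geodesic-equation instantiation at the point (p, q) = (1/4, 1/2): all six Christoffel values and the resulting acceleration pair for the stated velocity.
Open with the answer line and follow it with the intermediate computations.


Answer: Gamma_ppp = 0, Gamma_ppq = 32/81, Gamma_pqq = 0, Gamma_qpp = 0, Gamma_qpq = -56/81, Gamma_qqq = 0; accelerations (d^2p/dtau^2, d^2q/dtau^2) = (128/81, -224/81)

E = 2, F = -7/4, G = 65/16 at the point
E_p = 0, E_q = 4, F_p = 2, F_q = -7/2, G_p = -7, G_q = 0
EG - F^2 = 81/16;  g^inv = (16/81) * [[65/16, 7/4], [7/4, 2]]
first-kind symbols [ij,l] = (1/2)(d_i g_jl + d_j g_il - d_l g_ij): [pp,p] = E_p/2 = 0, [pp,q] = F_p - E_q/2 = 0, [pq,p] = E_q/2 = 2, [pq,q] = G_p/2 = -7/2, [qq,p] = F_q - G_p/2 = 0, [qq,q] = G_q/2 = 0
Gamma^p_ij = (G*[ij,p] - F*[ij,q])/(EG - F^2), Gamma^q_ij = (E*[ij,q] - F*[ij,p])/(EG - F^2)
Gamma_ppp = 0, Gamma_ppq = 32/81, Gamma_pqq = 0, Gamma_qpp = 0, Gamma_qpq = -56/81, Gamma_qqq = 0
d^2p/dtau^2 = -(Gamma_ppp*(-1)^2 + 2*Gamma_ppq*(-1)*(2) + Gamma_pqq*(2)^2) = 128/81
d^2q/dtau^2 = -(Gamma_qpp*(-1)^2 + 2*Gamma_qpq*(-1)*(2) + Gamma_qqq*(2)^2) = -224/81


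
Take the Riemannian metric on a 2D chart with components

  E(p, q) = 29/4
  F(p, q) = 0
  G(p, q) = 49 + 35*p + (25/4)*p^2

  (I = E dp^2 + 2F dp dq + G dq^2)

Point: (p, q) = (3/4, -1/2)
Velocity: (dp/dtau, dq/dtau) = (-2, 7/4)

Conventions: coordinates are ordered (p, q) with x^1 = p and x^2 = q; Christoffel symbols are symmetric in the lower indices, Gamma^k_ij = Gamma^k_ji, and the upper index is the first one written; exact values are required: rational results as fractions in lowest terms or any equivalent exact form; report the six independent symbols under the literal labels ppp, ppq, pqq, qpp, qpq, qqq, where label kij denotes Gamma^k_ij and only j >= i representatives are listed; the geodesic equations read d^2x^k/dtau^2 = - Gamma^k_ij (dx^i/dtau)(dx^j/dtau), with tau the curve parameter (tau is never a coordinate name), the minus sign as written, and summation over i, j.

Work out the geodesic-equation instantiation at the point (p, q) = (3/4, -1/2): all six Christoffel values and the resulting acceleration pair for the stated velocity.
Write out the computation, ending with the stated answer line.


E = 29/4, F = 0, G = 5041/64 at the point
E_p = 0, E_q = 0, F_p = 0, F_q = 0, G_p = 355/8, G_q = 0
EG - F^2 = 146189/256;  g^inv = (256/146189) * [[5041/64, 0], [0, 29/4]]
first-kind symbols [ij,l] = (1/2)(d_i g_jl + d_j g_il - d_l g_ij): [pp,p] = E_p/2 = 0, [pp,q] = F_p - E_q/2 = 0, [pq,p] = E_q/2 = 0, [pq,q] = G_p/2 = 355/16, [qq,p] = F_q - G_p/2 = -355/16, [qq,q] = G_q/2 = 0
Gamma^p_ij = (G*[ij,p] - F*[ij,q])/(EG - F^2), Gamma^q_ij = (E*[ij,q] - F*[ij,p])/(EG - F^2)
Gamma_ppp = 0, Gamma_ppq = 0, Gamma_pqq = -355/116, Gamma_qpp = 0, Gamma_qpq = 20/71, Gamma_qqq = 0
d^2p/dtau^2 = -(Gamma_ppp*(-2)^2 + 2*Gamma_ppq*(-2)*(7/4) + Gamma_pqq*(7/4)^2) = 17395/1856
d^2q/dtau^2 = -(Gamma_qpp*(-2)^2 + 2*Gamma_qpq*(-2)*(7/4) + Gamma_qqq*(7/4)^2) = 140/71

Answer: Gamma_ppp = 0, Gamma_ppq = 0, Gamma_pqq = -355/116, Gamma_qpp = 0, Gamma_qpq = 20/71, Gamma_qqq = 0; accelerations (d^2p/dtau^2, d^2q/dtau^2) = (17395/1856, 140/71)


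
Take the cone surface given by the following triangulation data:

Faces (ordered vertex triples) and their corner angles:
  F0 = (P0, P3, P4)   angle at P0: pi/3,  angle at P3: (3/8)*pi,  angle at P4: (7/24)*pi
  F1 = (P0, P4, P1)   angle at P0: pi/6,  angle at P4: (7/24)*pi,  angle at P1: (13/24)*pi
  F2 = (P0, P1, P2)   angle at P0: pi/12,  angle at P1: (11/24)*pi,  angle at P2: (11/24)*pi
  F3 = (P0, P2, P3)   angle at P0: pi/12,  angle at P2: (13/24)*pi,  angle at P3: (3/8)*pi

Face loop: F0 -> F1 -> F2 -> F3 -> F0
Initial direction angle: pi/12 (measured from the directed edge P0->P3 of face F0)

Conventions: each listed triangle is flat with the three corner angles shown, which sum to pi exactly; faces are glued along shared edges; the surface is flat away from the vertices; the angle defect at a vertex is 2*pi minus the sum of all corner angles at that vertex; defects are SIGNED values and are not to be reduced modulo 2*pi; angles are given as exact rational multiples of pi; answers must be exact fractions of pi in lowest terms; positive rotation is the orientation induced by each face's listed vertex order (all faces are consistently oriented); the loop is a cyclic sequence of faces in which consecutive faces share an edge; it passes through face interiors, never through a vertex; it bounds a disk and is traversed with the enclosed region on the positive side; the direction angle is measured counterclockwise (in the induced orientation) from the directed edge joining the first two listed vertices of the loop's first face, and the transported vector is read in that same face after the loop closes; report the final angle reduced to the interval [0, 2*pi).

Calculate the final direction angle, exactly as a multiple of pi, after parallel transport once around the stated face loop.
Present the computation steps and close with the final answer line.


enclosed vertex P0: corner angles sum to (2/3)*pi, defect = 2*pi - (2/3)*pi = (4/3)*pi
the rotation equals the total enclosed defect, so the final angle is initial + defects (mod 2*pi)
final angle = pi/12 + (4/3)*pi = (17/12)*pi (mod 2*pi)

Answer: final direction angle = (17/12)*pi


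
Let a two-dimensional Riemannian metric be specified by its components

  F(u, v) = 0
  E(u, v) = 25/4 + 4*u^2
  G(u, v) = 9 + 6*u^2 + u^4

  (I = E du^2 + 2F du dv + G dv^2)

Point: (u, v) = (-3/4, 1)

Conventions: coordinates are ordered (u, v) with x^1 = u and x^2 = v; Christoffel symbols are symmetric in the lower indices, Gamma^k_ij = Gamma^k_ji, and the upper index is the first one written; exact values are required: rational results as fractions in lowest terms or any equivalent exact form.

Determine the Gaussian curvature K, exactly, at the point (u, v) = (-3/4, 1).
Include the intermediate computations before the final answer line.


E = 17/2, F = 0, G = 3249/256, EG - F^2 = 55233/512 at the point
E_u = -6, E_v = 0, F_u = 0, F_v = 0, G_u = -171/16, G_v = 0
E_vv = 0, F_uv = 0, G_uu = 75/4
Brioschi: K = (det M1 - det M2) / (EG - F^2)^2 with the standard first/second-derivative matrices M1, M2.
M1 = [[-E_vv/2 + F_uv - G_uu/2, E_u/2, F_u - E_v/2], [F_v - G_u/2, E, F], [G_v/2, F, G]] = [[-75/8, -3, 0], [171/32, 17/2, 0], [0, 0, 3249/256]]; det M1 = -6618213/8192
M2 = [[0, E_v/2, G_u/2], [E_v/2, E, F], [G_u/2, F, G]] = [[0, 0, -171/32], [0, 17/2, 0], [-171/32, 0, 3249/256]]; det M2 = -497097/2048
det M1 - det M2 = -4629825/8192; K = -4629825/8192 / (55233/512)^2 = -800/16473

Answer: K = -800/16473


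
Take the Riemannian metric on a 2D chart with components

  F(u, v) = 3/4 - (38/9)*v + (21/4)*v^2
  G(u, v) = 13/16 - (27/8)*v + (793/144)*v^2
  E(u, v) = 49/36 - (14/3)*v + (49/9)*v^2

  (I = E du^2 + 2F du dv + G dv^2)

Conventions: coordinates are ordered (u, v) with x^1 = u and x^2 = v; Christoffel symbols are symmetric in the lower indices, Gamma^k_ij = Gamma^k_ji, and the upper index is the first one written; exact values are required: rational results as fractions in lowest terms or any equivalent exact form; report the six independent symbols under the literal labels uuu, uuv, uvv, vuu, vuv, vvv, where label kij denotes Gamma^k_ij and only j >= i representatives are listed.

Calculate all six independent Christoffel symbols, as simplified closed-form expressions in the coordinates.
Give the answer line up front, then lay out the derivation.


Answer: Gamma_uuu = (148176*v^3 - 182672*v^2 + 72240*v - 9072)/(12544*v^4 + 1344*v^3 + 10197*v^2 - 10638*v + 2817), Gamma_uuv = (155428*v^3 - 161868*v^2 + 63756*v - 9828)/(12544*v^4 + 1344*v^3 + 10197*v^2 - 10638*v + 2817), Gamma_uvv = (149877*v^3 - 137781*v^2 + 59751*v - 11223)/(12544*v^4 + 1344*v^3 + 10197*v^2 - 10638*v + 2817), Gamma_vuu = (-153664*v^3 + 197568*v^2 - 94864*v + 16464)/(12544*v^4 + 1344*v^3 + 10197*v^2 - 10638*v + 2817), Gamma_vuv = (-148176*v^3 + 182672*v^2 - 72240*v + 9072)/(12544*v^4 + 1344*v^3 + 10197*v^2 - 10638*v + 2817), Gamma_vvv = (-130340*v^3 + 163884*v^2 - 53559*v + 4509)/(12544*v^4 + 1344*v^3 + 10197*v^2 - 10638*v + 2817)

E = 49/36 - (14/3)*v + (49/9)*v^2; F = 3/4 - (38/9)*v + (21/4)*v^2; G = 13/16 - (27/8)*v + (793/144)*v^2
Gamma^k_ij = (1/2) g^{kl} (d_i g_jl + d_j g_il - d_l g_ij), with g^inv = (1/(EG-F^2)) [[G, -F], [-F, E]]
first partials: E_u = 0, E_v = -14/3 + (98/9)*v, F_u = 0, F_v = -38/9 + (21/2)*v, G_u = 0, G_v = -27/8 + (793/72)*v
D = EG - F^2 = 313/576 - (197/96)*v + (1133/576)*v^2 + (7/27)*v^3 + (196/81)*v^4
expanded: Gamma^u_uu = (G E_u - 2F F_u + F E_v)/(2D), Gamma^u_uv = (G E_v - F G_u)/(2D), Gamma^u_vv = (2G F_v - G G_u - F G_v)/(2D), Gamma^v_uu = (2E F_u - E E_v - F E_u)/(2D), Gamma^v_uv = (E G_u - F E_v)/(2D), Gamma^v_vv = (E G_v - 2F F_v + F G_u)/(2D); substitute and cancel common factors


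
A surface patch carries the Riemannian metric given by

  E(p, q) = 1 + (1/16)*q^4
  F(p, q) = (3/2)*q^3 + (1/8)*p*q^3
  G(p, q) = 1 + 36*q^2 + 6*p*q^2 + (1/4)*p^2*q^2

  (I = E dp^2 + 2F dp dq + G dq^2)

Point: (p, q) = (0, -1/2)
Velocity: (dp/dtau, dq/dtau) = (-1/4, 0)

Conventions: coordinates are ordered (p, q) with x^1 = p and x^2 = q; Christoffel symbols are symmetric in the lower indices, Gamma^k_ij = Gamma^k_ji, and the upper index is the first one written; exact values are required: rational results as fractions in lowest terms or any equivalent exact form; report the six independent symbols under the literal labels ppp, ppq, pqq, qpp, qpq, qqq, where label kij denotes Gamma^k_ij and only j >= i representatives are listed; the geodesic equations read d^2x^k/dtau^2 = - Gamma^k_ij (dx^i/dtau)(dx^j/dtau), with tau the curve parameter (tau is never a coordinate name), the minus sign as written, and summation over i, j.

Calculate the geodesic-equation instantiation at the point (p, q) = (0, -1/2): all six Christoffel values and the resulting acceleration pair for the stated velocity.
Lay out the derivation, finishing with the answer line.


E = 257/256, F = -3/16, G = 10 at the point
E_p = 0, E_q = -1/32, F_p = -1/64, F_q = 9/8, G_p = 3/2, G_q = -36
EG - F^2 = 2561/256;  g^inv = (256/2561) * [[10, 3/16], [3/16, 257/256]]
first-kind symbols [ij,l] = (1/2)(d_i g_jl + d_j g_il - d_l g_ij): [pp,p] = E_p/2 = 0, [pp,q] = F_p - E_q/2 = 0, [pq,p] = E_q/2 = -1/64, [pq,q] = G_p/2 = 3/4, [qq,p] = F_q - G_p/2 = 3/8, [qq,q] = G_q/2 = -18
Gamma^p_ij = (G*[ij,p] - F*[ij,q])/(EG - F^2), Gamma^q_ij = (E*[ij,q] - F*[ij,p])/(EG - F^2)
Gamma_ppp = 0, Gamma_ppq = -4/2561, Gamma_pqq = 96/2561, Gamma_qpp = 0, Gamma_qpq = 192/2561, Gamma_qqq = -4608/2561
d^2p/dtau^2 = -(Gamma_ppp*(-1/4)^2 + 2*Gamma_ppq*(-1/4)*(0) + Gamma_pqq*(0)^2) = 0
d^2q/dtau^2 = -(Gamma_qpp*(-1/4)^2 + 2*Gamma_qpq*(-1/4)*(0) + Gamma_qqq*(0)^2) = 0

Answer: Gamma_ppp = 0, Gamma_ppq = -4/2561, Gamma_pqq = 96/2561, Gamma_qpp = 0, Gamma_qpq = 192/2561, Gamma_qqq = -4608/2561; accelerations (d^2p/dtau^2, d^2q/dtau^2) = (0, 0)


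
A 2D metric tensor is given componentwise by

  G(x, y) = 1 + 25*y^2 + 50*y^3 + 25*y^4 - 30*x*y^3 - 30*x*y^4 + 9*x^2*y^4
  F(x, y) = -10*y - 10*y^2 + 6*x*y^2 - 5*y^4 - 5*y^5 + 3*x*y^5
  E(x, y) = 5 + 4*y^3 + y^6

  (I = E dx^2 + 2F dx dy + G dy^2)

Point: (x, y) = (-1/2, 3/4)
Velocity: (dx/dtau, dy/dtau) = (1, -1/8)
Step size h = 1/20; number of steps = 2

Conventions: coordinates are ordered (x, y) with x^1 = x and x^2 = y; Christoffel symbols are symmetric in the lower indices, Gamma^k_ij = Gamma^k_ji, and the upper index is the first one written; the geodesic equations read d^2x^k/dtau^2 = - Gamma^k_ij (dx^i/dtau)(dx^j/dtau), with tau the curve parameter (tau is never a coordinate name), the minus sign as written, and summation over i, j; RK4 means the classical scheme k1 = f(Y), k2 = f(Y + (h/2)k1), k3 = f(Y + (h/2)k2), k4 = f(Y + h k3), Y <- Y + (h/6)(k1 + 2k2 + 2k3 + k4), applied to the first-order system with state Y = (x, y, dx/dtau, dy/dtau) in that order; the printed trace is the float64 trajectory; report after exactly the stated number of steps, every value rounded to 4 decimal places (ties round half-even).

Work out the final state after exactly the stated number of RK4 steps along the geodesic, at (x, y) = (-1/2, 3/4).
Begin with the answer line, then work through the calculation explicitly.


Answer: x = -0.3999, y = 0.7371, dx/dtau = 1.0027, dy/dtau = -0.1332

f(Y) = (dx/dtau, dy/dtau, -Gamma^x_ij Y'^i Y'^j, -Gamma^y_ij Y'^i Y'^j) with the Gammas evaluated at the stage position; h = 0.050000; intermediate values shown to 6 dp
step 0: x = -0.5000, y = 0.7500, dx/dtau = 1.0000, dy/dtau = -0.1250
step 1:
  k1: at (x, y) = (-0.500000, 0.750000), (dx/dtau, dy/dtau) = (1.000000, -0.125000); Gamma_xxx = 0.000000, Gamma_xxy = 0.066219, Gamma_xyy = -0.578804, Gamma_yxx = 0.000000, Gamma_yxy = -0.202502, Gamma_yyy = 1.770021; k1 = (1.000000, -0.125000, 0.025599, -0.078282)
  k2: at (x, y) = (-0.475000, 0.746875), (dx/dtau, dy/dtau) = (1.000640, -0.126957); Gamma_xxx = 0.000000, Gamma_xxy = 0.066957, Gamma_xyy = -0.584056, Gamma_yxx = 0.000000, Gamma_yxy = -0.202770, Gamma_yyy = 1.768726; k2 = (1.000640, -0.126957, 0.026426, -0.080028)
  k3: at (x, y) = (-0.474984, 0.746826), (dx/dtau, dy/dtau) = (1.000661, -0.127001); Gamma_xxx = 0.000000, Gamma_xxy = 0.066959, Gamma_xyy = -0.584117, Gamma_yxx = 0.000000, Gamma_yxy = -0.202761, Gamma_yyy = 1.768792; k3 = (1.000661, -0.127001, 0.026440, -0.080065)
  k4: at (x, y) = (-0.449967, 0.743650), (dx/dtau, dy/dtau) = (1.001322, -0.129003); Gamma_xxx = 0.000000, Gamma_xxy = 0.067706, Gamma_xyy = -0.589468, Gamma_yxx = 0.000000, Gamma_yxy = -0.203007, Gamma_yyy = 1.767450; k4 = (1.001322, -0.129003, 0.027301, -0.081860)
  Y <- Y + (h/6)(k1 + 2k2 + 2k3 + k4): x = -0.4500, y = 0.7437, dx/dtau = 1.0013, dy/dtau = -0.1290
step 2:
  k1: at (x, y) = (-0.449967, 0.743651), (dx/dtau, dy/dtau) = (1.001322, -0.129003); Gamma_xxx = 0.000000, Gamma_xxy = 0.067706, Gamma_xyy = -0.589468, Gamma_yxx = 0.000000, Gamma_yxy = -0.203008, Gamma_yyy = 1.767449; k1 = (1.001322, -0.129003, 0.027301, -0.081860)
  k2: at (x, y) = (-0.424934, 0.740426), (dx/dtau, dy/dtau) = (1.002004, -0.131049); Gamma_xxx = 0.000000, Gamma_xxy = 0.068461, Gamma_xyy = -0.594917, Gamma_yxx = 0.000000, Gamma_yxy = -0.203233, Gamma_yyy = 1.766055; k2 = (1.002004, -0.131049, 0.028197, -0.083704)
  k3: at (x, y) = (-0.424917, 0.740374), (dx/dtau, dy/dtau) = (1.002027, -0.131095); Gamma_xxx = 0.000000, Gamma_xxy = 0.068463, Gamma_xyy = -0.594982, Gamma_yxx = 0.000000, Gamma_yxy = -0.203223, Gamma_yyy = 1.766122; k3 = (1.002027, -0.131095, 0.028212, -0.083744)
  k4: at (x, y) = (-0.399866, 0.737096), (dx/dtau, dy/dtau) = (1.002733, -0.133190); Gamma_xxx = 0.000000, Gamma_xxy = 0.069227, Gamma_xyy = -0.600537, Gamma_yxx = 0.000000, Gamma_yxy = -0.203425, Gamma_yyy = 1.764677; k4 = (1.002733, -0.133190, 0.029144, -0.085641)
  Y <- Y + (h/6)(k1 + 2k2 + 2k3 + k4): x = -0.3999, y = 0.7371, dx/dtau = 1.0027, dy/dtau = -0.1332


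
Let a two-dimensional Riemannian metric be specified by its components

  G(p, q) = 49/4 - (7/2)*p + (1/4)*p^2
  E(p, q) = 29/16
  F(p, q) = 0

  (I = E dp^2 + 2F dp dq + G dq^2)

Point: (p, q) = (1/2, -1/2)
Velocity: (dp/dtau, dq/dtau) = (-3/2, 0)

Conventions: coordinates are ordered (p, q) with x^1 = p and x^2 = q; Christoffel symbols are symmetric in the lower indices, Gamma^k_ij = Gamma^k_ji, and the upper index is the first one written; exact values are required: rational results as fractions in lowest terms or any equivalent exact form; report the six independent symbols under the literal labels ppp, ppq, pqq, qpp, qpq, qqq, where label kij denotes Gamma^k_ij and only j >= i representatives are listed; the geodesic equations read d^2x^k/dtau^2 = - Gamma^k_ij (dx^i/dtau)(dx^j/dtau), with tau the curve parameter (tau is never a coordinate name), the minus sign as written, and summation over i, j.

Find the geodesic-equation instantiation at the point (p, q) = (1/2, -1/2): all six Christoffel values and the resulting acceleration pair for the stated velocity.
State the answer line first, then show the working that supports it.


Answer: Gamma_ppp = 0, Gamma_ppq = 0, Gamma_pqq = 26/29, Gamma_qpp = 0, Gamma_qpq = -2/13, Gamma_qqq = 0; accelerations (d^2p/dtau^2, d^2q/dtau^2) = (0, 0)

E = 29/16, F = 0, G = 169/16 at the point
E_p = 0, E_q = 0, F_p = 0, F_q = 0, G_p = -13/4, G_q = 0
EG - F^2 = 4901/256;  g^inv = (256/4901) * [[169/16, 0], [0, 29/16]]
first-kind symbols [ij,l] = (1/2)(d_i g_jl + d_j g_il - d_l g_ij): [pp,p] = E_p/2 = 0, [pp,q] = F_p - E_q/2 = 0, [pq,p] = E_q/2 = 0, [pq,q] = G_p/2 = -13/8, [qq,p] = F_q - G_p/2 = 13/8, [qq,q] = G_q/2 = 0
Gamma^p_ij = (G*[ij,p] - F*[ij,q])/(EG - F^2), Gamma^q_ij = (E*[ij,q] - F*[ij,p])/(EG - F^2)
Gamma_ppp = 0, Gamma_ppq = 0, Gamma_pqq = 26/29, Gamma_qpp = 0, Gamma_qpq = -2/13, Gamma_qqq = 0
d^2p/dtau^2 = -(Gamma_ppp*(-3/2)^2 + 2*Gamma_ppq*(-3/2)*(0) + Gamma_pqq*(0)^2) = 0
d^2q/dtau^2 = -(Gamma_qpp*(-3/2)^2 + 2*Gamma_qpq*(-3/2)*(0) + Gamma_qqq*(0)^2) = 0


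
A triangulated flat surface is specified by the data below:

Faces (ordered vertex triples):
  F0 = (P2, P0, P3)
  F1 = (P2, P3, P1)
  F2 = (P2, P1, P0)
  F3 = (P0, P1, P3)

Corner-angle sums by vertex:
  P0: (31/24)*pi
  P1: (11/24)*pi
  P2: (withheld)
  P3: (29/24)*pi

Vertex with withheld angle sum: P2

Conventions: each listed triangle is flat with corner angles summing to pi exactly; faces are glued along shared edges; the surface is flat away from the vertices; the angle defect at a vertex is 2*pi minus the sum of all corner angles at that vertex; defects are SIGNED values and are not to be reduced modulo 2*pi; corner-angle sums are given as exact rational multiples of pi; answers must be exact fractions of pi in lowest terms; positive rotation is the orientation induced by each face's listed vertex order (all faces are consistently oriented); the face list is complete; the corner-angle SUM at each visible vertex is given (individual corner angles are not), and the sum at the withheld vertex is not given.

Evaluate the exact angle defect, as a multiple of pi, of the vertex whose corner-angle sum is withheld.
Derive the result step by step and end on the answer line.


V = 4, E = 6, F = 4; chi = V - E + F = 2
Gauss-Bonnet: total defect = 2*pi*chi = 4*pi; visible defects sum to (73/24)*pi

Answer: defect(P2) = (23/24)*pi


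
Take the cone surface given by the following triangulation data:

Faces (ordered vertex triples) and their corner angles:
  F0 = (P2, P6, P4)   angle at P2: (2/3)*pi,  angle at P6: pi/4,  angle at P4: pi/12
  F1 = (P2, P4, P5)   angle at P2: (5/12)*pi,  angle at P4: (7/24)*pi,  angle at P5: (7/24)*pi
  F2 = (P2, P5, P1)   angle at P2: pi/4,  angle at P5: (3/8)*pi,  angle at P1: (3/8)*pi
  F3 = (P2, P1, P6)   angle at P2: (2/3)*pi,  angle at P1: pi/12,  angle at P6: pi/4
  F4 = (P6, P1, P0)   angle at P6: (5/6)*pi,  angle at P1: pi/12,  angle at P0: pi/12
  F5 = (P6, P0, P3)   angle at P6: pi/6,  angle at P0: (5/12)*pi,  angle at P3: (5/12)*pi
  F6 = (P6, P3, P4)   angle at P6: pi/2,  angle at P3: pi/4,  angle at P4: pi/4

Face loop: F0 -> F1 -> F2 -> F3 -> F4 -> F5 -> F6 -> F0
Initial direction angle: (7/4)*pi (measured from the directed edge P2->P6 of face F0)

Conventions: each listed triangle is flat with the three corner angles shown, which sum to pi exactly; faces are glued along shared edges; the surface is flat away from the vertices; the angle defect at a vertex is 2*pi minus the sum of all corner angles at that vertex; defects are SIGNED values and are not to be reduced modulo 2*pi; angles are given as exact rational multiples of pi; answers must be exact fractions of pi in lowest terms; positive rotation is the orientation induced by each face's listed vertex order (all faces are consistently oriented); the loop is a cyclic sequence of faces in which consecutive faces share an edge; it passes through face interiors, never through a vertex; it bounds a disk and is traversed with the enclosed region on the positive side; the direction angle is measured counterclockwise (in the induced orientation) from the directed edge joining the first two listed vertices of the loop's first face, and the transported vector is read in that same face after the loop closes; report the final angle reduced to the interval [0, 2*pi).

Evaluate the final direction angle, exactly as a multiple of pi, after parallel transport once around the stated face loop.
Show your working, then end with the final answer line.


enclosed vertex P2: corner angles sum to 2*pi, defect = 2*pi - 2*pi = 0
enclosed vertex P6: corner angles sum to 2*pi, defect = 2*pi - 2*pi = 0
the rotation equals the total enclosed defect, so the final angle is initial + defects (mod 2*pi)
final angle = (7/4)*pi + 0 = (7/4)*pi (mod 2*pi)

Answer: final direction angle = (7/4)*pi


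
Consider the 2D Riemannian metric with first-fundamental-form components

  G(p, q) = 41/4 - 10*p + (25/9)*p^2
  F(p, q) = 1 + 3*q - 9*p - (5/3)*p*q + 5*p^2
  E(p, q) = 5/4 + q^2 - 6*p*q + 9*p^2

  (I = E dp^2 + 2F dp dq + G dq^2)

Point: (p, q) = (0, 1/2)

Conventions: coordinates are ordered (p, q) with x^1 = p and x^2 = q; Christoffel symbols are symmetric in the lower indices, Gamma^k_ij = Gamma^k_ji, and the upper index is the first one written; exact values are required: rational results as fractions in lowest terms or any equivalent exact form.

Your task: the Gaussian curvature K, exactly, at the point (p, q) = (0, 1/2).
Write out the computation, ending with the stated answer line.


E = 3/2, F = 5/2, G = 41/4, EG - F^2 = 73/8 at the point
E_p = -3, E_q = 1, F_p = -59/6, F_q = 3, G_p = -10, G_q = 0
E_qq = 2, F_pq = -5/3, G_pp = 50/9
Using the Brioschi determinant formula for K from the metric derivatives:
M1 = [[-E_qq/2 + F_pq - G_pp/2, E_p/2, F_p - E_q/2], [F_q - G_p/2, E, F], [G_q/2, F, G]] = [[-49/9, -3/2, -31/3], [8, 3/2, 5/2], [0, 5/2, 41/4]]; det M1 = -9601/72
M2 = [[0, E_q/2, G_p/2], [E_q/2, E, F], [G_p/2, F, G]] = [[0, 1/2, -5], [1/2, 3/2, 5/2], [-5, 5/2, 41/4]]; det M2 = -841/16
det M1 - det M2 = -11633/144; K = -11633/144 / (73/8)^2 = -46532/47961

Answer: K = -46532/47961


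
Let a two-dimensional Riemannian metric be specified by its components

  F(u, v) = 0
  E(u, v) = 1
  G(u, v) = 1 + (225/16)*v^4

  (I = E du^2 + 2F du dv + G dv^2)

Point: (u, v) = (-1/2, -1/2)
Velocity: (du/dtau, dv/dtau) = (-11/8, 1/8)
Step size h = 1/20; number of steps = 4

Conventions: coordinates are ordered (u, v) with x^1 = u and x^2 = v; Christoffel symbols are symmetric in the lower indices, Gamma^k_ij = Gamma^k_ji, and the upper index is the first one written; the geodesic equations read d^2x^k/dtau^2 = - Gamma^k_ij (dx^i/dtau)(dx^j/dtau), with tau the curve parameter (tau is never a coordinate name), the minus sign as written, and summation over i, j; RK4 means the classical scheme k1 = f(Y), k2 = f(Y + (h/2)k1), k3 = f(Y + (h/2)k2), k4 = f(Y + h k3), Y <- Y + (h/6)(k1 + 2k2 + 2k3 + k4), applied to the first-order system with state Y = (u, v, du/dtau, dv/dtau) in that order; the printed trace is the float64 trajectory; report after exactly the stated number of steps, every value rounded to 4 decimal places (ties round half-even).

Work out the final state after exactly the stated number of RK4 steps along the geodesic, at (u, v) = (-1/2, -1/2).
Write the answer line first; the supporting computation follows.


Answer: u = -0.7750, v = -0.4744, du/dtau = -1.3750, dv/dtau = 0.1309

f(Y) = (du/dtau, dv/dtau, -Gamma^u_ij Y'^i Y'^j, -Gamma^v_ij Y'^i Y'^j) with the Gammas evaluated at the stage position; h = 0.050000; intermediate values shown to 6 dp
step 0: u = -0.5000, v = -0.5000, du/dtau = -1.3750, dv/dtau = 0.1250
step 1:
  k1: at (u, v) = (-0.500000, -0.500000), (du/dtau, dv/dtau) = (-1.375000, 0.125000); Gamma_uuu = 0.000000, Gamma_uuv = 0.000000, Gamma_uvv = 0.000000, Gamma_vuu = 0.000000, Gamma_vuv = 0.000000, Gamma_vvv = -1.871102; k1 = (-1.375000, 0.125000, 0.000000, 0.029236)
  k2: at (u, v) = (-0.534375, -0.496875), (du/dtau, dv/dtau) = (-1.375000, 0.125731); Gamma_uuu = 0.000000, Gamma_uuv = 0.000000, Gamma_uvv = 0.000000, Gamma_vuu = 0.000000, Gamma_vuv = 0.000000, Gamma_vvv = -1.857760; k2 = (-1.375000, 0.125731, 0.000000, 0.029368)
  k3: at (u, v) = (-0.534375, -0.496857), (du/dtau, dv/dtau) = (-1.375000, 0.125734); Gamma_uuu = 0.000000, Gamma_uuv = 0.000000, Gamma_uvv = 0.000000, Gamma_vuu = 0.000000, Gamma_vuv = 0.000000, Gamma_vvv = -1.857681; k3 = (-1.375000, 0.125734, 0.000000, 0.029368)
  k4: at (u, v) = (-0.568750, -0.493713), (du/dtau, dv/dtau) = (-1.375000, 0.126468); Gamma_uuu = 0.000000, Gamma_uuv = 0.000000, Gamma_uvv = 0.000000, Gamma_vuu = 0.000000, Gamma_vuv = 0.000000, Gamma_vvv = -1.843977; k4 = (-1.375000, 0.126468, 0.000000, 0.029493)
  Y <- Y + (h/6)(k1 + 2k2 + 2k3 + k4): u = -0.5687, v = -0.4937, du/dtau = -1.3750, dv/dtau = 0.1265
step 2:
  k1: at (u, v) = (-0.568750, -0.493713), (du/dtau, dv/dtau) = (-1.375000, 0.126468); Gamma_uuu = 0.000000, Gamma_uuv = 0.000000, Gamma_uvv = 0.000000, Gamma_vuu = 0.000000, Gamma_vuv = 0.000000, Gamma_vvv = -1.843978; k1 = (-1.375000, 0.126468, 0.000000, 0.029493)
  k2: at (u, v) = (-0.603125, -0.490552), (du/dtau, dv/dtau) = (-1.375000, 0.127206); Gamma_uuu = 0.000000, Gamma_uuv = 0.000000, Gamma_uvv = 0.000000, Gamma_vuu = 0.000000, Gamma_vuv = 0.000000, Gamma_vvv = -1.829911; k2 = (-1.375000, 0.127206, 0.000000, 0.029610)
  k3: at (u, v) = (-0.603125, -0.490533), (du/dtau, dv/dtau) = (-1.375000, 0.127209); Gamma_uuu = 0.000000, Gamma_uuv = 0.000000, Gamma_uvv = 0.000000, Gamma_vuu = 0.000000, Gamma_vuv = 0.000000, Gamma_vvv = -1.829828; k3 = (-1.375000, 0.127209, 0.000000, 0.029610)
  k4: at (u, v) = (-0.637500, -0.487353), (du/dtau, dv/dtau) = (-1.375000, 0.127949); Gamma_uuu = 0.000000, Gamma_uuv = 0.000000, Gamma_uvv = 0.000000, Gamma_vuu = 0.000000, Gamma_vuv = 0.000000, Gamma_vvv = -1.815393; k4 = (-1.375000, 0.127949, 0.000000, 0.029720)
  Y <- Y + (h/6)(k1 + 2k2 + 2k3 + k4): u = -0.6375, v = -0.4874, du/dtau = -1.3750, dv/dtau = 0.1279
step 3:
  k1: at (u, v) = (-0.637500, -0.487353), (du/dtau, dv/dtau) = (-1.375000, 0.127949); Gamma_uuu = 0.000000, Gamma_uuv = 0.000000, Gamma_uvv = 0.000000, Gamma_vuu = 0.000000, Gamma_vuv = 0.000000, Gamma_vvv = -1.815393; k1 = (-1.375000, 0.127949, 0.000000, 0.029720)
  k2: at (u, v) = (-0.671875, -0.484154), (du/dtau, dv/dtau) = (-1.375000, 0.128692); Gamma_uuu = 0.000000, Gamma_uuv = 0.000000, Gamma_uvv = 0.000000, Gamma_vuu = 0.000000, Gamma_vuv = 0.000000, Gamma_vvv = -1.800588; k2 = (-1.375000, 0.128692, 0.000000, 0.029821)
  k3: at (u, v) = (-0.671875, -0.484136), (du/dtau, dv/dtau) = (-1.375000, 0.128694); Gamma_uuu = 0.000000, Gamma_uuv = 0.000000, Gamma_uvv = 0.000000, Gamma_vuu = 0.000000, Gamma_vuv = 0.000000, Gamma_vvv = -1.800501; k3 = (-1.375000, 0.128694, 0.000000, 0.029820)
  k4: at (u, v) = (-0.706250, -0.480918), (du/dtau, dv/dtau) = (-1.375000, 0.129440); Gamma_uuu = 0.000000, Gamma_uuv = 0.000000, Gamma_uvv = 0.000000, Gamma_vuu = 0.000000, Gamma_vuv = 0.000000, Gamma_vvv = -1.785322; k4 = (-1.375000, 0.129440, 0.000000, 0.029912)
  Y <- Y + (h/6)(k1 + 2k2 + 2k3 + k4): u = -0.7062, v = -0.4809, du/dtau = -1.3750, dv/dtau = 0.1294
step 4:
  k1: at (u, v) = (-0.706250, -0.480918), (du/dtau, dv/dtau) = (-1.375000, 0.129440); Gamma_uuu = 0.000000, Gamma_uuv = 0.000000, Gamma_uvv = 0.000000, Gamma_vuu = 0.000000, Gamma_vuv = 0.000000, Gamma_vvv = -1.785322; k1 = (-1.375000, 0.129440, 0.000000, 0.029912)
  k2: at (u, v) = (-0.740625, -0.477682), (du/dtau, dv/dtau) = (-1.375000, 0.130188); Gamma_uuu = 0.000000, Gamma_uuv = 0.000000, Gamma_uvv = 0.000000, Gamma_vuu = 0.000000, Gamma_vuv = 0.000000, Gamma_vvv = -1.769768; k2 = (-1.375000, 0.130188, 0.000000, 0.029995)
  k3: at (u, v) = (-0.740625, -0.477664), (du/dtau, dv/dtau) = (-1.375000, 0.130190); Gamma_uuu = 0.000000, Gamma_uuv = 0.000000, Gamma_uvv = 0.000000, Gamma_vuu = 0.000000, Gamma_vuv = 0.000000, Gamma_vvv = -1.769678; k3 = (-1.375000, 0.130190, 0.000000, 0.029995)
  k4: at (u, v) = (-0.775000, -0.474409), (du/dtau, dv/dtau) = (-1.375000, 0.130939); Gamma_uuu = 0.000000, Gamma_uuv = 0.000000, Gamma_uvv = 0.000000, Gamma_vuu = 0.000000, Gamma_vuv = 0.000000, Gamma_vvv = -1.753745; k4 = (-1.375000, 0.130939, 0.000000, 0.030068)
  Y <- Y + (h/6)(k1 + 2k2 + 2k3 + k4): u = -0.7750, v = -0.4744, du/dtau = -1.3750, dv/dtau = 0.1309
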